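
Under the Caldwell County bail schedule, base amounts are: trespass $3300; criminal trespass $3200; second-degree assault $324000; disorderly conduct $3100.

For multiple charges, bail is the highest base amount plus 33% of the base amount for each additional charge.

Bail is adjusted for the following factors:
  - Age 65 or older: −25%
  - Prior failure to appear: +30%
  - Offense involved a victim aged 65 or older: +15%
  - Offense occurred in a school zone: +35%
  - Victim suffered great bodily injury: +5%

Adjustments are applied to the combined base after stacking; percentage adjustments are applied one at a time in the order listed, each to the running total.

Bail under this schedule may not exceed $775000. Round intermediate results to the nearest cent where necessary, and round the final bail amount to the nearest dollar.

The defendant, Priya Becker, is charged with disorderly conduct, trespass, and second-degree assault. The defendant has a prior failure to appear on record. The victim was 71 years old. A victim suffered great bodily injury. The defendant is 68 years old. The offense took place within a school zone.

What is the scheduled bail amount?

Base amounts from the schedule: disorderly conduct $3100; trespass $3300; second-degree assault $324000.
Stacking rule: highest base plus 33% of each additional charge. Highest is second-degree assault at $324000. Additional: $3100 × 33% = $1023; $3300 × 33% = $1089. Combined base = $324000 + $2112 = $326112.
Age 65 or older (−25%): $326112 × 0.75 = $244584.
Prior failure to appear (+30%): $244584 × 1.3 = $317959.20.
Offense involved a victim aged 65 or older (+15%): $317959.20 × 1.15 = $365653.08.
Offense occurred in a school zone (+35%): $365653.08 × 1.35 = $493631.66.
Victim suffered great bodily injury (+5%): $493631.66 × 1.05 = $518313.24.
$518313.24 is within the $775000 maximum.
Rounded to the nearest dollar: $518313.

$518313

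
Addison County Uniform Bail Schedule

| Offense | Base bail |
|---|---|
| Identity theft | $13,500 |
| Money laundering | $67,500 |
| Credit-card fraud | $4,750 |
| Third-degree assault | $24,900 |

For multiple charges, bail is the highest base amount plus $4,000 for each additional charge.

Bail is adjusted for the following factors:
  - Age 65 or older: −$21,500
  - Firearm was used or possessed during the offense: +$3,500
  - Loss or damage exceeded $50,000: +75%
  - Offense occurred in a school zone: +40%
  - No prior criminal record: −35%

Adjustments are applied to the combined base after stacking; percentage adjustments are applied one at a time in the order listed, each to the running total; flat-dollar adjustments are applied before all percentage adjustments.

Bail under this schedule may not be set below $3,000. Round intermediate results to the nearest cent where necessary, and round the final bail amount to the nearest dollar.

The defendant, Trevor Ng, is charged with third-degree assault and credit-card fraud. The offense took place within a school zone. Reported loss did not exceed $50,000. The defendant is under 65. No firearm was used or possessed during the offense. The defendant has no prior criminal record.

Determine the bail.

Base amounts from the schedule: third-degree assault $24,900; credit-card fraud $4,750.
Stacking rule: highest base plus $4,000 per additional charge. Highest is third-degree assault at $24,900; 1 additional charge → +$4,000. Combined base = $28,900.
Offense occurred in a school zone (+40%): $28,900 × 1.4 = $40,460.
No prior criminal record (−35%): $40,460 × 0.65 = $26,299.
$26,299 is at or above the $3,000 minimum.

$26,299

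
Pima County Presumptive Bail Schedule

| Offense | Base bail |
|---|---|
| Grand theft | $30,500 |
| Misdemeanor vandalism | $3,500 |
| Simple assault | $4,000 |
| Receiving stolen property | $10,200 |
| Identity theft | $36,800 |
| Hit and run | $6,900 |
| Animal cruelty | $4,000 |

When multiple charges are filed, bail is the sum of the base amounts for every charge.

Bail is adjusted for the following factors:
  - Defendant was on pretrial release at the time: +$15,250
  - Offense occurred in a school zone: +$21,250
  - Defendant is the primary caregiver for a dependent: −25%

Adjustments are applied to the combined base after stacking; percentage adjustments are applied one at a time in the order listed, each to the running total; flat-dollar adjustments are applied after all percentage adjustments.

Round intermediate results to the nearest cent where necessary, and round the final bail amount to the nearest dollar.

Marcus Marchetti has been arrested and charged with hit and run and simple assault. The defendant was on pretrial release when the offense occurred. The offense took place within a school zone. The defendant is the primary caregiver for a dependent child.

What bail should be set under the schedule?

$44,675

Base amounts from the schedule: hit and run $6,900; simple assault $4,000.
Stacking rule: sum of all bases. $6,900 + $4,000 = $10,900.
Defendant is the primary caregiver for a dependent (−25%): $10,900 × 0.75 = $8,175.
Defendant was on pretrial release at the time (+$15,250 flat): $8,175 + $15,250 = $23,425.
Offense occurred in a school zone (+$21,250 flat): $23,425 + $21,250 = $44,675.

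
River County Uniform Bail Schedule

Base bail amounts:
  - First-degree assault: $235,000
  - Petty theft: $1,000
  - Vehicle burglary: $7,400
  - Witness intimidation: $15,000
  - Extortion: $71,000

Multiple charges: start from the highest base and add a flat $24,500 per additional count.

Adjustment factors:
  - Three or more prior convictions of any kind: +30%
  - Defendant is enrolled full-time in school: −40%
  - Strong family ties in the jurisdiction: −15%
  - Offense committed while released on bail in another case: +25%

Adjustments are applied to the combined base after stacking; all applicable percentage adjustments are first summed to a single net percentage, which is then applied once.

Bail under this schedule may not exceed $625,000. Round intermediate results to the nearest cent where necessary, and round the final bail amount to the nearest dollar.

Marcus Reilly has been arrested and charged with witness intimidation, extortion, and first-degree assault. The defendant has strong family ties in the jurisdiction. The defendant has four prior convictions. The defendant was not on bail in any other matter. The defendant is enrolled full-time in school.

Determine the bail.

Base amounts from the schedule: witness intimidation $15,000; extortion $71,000; first-degree assault $235,000.
Stacking rule: highest base plus $24,500 per additional charge. Highest is first-degree assault at $235,000; 2 additional charges → +$49,000. Combined base = $284,000.
Net percentage adjustment: +30% −40% −15% = −25%. $284,000 × 0.75 = $213,000.
$213,000 is within the $625,000 maximum.

$213,000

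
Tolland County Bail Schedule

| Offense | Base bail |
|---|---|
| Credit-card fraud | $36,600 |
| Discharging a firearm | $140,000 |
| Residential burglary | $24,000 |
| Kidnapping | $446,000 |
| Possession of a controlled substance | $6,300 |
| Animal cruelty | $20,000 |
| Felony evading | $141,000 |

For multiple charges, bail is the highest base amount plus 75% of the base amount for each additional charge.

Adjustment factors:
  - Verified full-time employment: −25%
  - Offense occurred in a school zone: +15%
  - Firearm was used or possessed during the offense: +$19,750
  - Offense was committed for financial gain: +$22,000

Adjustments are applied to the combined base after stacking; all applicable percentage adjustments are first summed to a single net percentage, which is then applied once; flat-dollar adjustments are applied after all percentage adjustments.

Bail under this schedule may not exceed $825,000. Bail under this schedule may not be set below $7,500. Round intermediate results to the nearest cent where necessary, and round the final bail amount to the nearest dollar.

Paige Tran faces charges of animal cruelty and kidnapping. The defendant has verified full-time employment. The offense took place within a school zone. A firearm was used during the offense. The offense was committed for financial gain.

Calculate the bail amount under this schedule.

$456,650

Base amounts from the schedule: animal cruelty $20,000; kidnapping $446,000.
Stacking rule: highest base plus 75% of each additional charge. Highest is kidnapping at $446,000. Additional: $20,000 × 75% = $15,000. Combined base = $446,000 + $15,000 = $461,000.
Net percentage adjustment: −25% +15% = −10%. $461,000 × 0.9 = $414,900.
Firearm was used or possessed during the offense (+$19,750 flat): $414,900 + $19,750 = $434,650.
Offense was committed for financial gain (+$22,000 flat): $434,650 + $22,000 = $456,650.
$456,650 is within the $825,000 maximum.
$456,650 is at or above the $7,500 minimum.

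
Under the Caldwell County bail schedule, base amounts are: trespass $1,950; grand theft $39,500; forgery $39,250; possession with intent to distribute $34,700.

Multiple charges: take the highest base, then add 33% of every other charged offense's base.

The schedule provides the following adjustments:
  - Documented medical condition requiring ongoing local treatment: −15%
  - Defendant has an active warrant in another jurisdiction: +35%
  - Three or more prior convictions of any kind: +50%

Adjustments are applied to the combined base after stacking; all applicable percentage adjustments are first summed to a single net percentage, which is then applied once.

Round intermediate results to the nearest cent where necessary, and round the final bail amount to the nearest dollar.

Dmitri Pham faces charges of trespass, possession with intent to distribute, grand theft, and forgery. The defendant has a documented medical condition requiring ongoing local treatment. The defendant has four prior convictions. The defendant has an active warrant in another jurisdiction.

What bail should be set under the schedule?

Base amounts from the schedule: trespass $1,950; possession with intent to distribute $34,700; grand theft $39,500; forgery $39,250.
Stacking rule: highest base plus 33% of each additional charge. Highest is grand theft at $39,500. Additional: $1,950 × 33% = $643.50; $34,700 × 33% = $11,451; $39,250 × 33% = $12,952.50. Combined base = $39,500 + $25,047 = $64,547.
Net percentage adjustment: −15% +35% +50% = +70%. $64,547 × 1.7 = $109,729.90.
Rounded to the nearest dollar: $109,730.

$109,730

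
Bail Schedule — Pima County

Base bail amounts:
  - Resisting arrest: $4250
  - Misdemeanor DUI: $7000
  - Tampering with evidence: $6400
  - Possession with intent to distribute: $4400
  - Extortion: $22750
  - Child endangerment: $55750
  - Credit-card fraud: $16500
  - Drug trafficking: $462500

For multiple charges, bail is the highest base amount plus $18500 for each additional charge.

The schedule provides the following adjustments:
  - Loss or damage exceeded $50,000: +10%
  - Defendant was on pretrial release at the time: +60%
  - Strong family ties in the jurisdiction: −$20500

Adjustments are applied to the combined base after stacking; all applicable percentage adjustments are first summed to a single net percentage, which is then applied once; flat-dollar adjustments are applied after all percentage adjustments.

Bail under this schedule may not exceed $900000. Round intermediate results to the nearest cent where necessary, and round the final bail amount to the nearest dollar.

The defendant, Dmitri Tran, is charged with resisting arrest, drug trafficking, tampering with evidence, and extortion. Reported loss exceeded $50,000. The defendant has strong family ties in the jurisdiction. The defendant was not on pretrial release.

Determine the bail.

$549300

Base amounts from the schedule: resisting arrest $4250; drug trafficking $462500; tampering with evidence $6400; extortion $22750.
Stacking rule: highest base plus $18500 per additional charge. Highest is drug trafficking at $462500; 3 additional charges → +$55500. Combined base = $518000.
Loss or damage exceeded $50,000 (+10%): $518000 × 1.1 = $569800.
Strong family ties in the jurisdiction (−$20500 flat): $569800 − $20500 = $549300.
$549300 is within the $900000 maximum.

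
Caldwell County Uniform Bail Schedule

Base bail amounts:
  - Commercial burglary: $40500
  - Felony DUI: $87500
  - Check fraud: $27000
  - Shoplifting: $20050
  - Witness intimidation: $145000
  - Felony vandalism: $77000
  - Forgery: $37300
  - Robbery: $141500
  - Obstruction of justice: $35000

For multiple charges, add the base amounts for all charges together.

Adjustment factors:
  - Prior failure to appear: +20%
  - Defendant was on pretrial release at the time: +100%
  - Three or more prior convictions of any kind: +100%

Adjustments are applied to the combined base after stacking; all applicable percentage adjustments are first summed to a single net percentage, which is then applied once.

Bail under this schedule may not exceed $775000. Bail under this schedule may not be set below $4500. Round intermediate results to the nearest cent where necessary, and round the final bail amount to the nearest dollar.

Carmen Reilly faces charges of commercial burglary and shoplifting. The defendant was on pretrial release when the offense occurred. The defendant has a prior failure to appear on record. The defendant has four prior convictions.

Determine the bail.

$193760

Base amounts from the schedule: commercial burglary $40500; shoplifting $20050.
Stacking rule: sum of all bases. $40500 + $20050 = $60550.
Net percentage adjustment: +20% +100% +100% = +220%. $60550 × 3.2 = $193760.
$193760 is within the $775000 maximum.
$193760 is at or above the $4500 minimum.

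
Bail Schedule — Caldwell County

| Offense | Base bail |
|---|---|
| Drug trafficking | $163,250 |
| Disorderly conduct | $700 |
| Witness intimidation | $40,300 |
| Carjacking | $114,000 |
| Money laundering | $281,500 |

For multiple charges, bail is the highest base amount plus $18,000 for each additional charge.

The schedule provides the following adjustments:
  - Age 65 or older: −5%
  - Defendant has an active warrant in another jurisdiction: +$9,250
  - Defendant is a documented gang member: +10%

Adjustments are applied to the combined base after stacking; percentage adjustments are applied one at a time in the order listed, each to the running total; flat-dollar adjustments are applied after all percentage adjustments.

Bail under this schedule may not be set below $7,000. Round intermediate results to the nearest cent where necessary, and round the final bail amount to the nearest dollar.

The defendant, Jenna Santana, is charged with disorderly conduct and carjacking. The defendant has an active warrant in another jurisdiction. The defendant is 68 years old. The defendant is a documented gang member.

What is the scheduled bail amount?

Base amounts from the schedule: disorderly conduct $700; carjacking $114,000.
Stacking rule: highest base plus $18,000 per additional charge. Highest is carjacking at $114,000; 1 additional charge → +$18,000. Combined base = $132,000.
Age 65 or older (−5%): $132,000 × 0.95 = $125,400.
Defendant is a documented gang member (+10%): $125,400 × 1.1 = $137,940.
Defendant has an active warrant in another jurisdiction (+$9,250 flat): $137,940 + $9,250 = $147,190.
$147,190 is at or above the $7,000 minimum.

$147,190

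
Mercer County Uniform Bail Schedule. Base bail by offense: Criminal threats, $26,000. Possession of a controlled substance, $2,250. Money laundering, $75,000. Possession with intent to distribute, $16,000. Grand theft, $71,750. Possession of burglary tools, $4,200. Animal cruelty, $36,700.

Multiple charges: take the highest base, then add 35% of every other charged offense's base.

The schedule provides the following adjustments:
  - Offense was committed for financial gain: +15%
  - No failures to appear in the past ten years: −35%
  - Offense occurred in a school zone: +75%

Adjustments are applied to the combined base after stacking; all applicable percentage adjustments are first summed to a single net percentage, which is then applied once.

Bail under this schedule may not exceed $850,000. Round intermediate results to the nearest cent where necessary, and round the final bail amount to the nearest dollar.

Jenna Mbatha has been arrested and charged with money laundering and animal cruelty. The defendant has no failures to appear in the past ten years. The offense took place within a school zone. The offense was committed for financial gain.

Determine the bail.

$136,160

Base amounts from the schedule: money laundering $75,000; animal cruelty $36,700.
Stacking rule: highest base plus 35% of each additional charge. Highest is money laundering at $75,000. Additional: $36,700 × 35% = $12,845. Combined base = $75,000 + $12,845 = $87,845.
Net percentage adjustment: +15% −35% +75% = +55%. $87,845 × 1.55 = $136,159.75.
$136,159.75 is within the $850,000 maximum.
Rounded to the nearest dollar: $136,160.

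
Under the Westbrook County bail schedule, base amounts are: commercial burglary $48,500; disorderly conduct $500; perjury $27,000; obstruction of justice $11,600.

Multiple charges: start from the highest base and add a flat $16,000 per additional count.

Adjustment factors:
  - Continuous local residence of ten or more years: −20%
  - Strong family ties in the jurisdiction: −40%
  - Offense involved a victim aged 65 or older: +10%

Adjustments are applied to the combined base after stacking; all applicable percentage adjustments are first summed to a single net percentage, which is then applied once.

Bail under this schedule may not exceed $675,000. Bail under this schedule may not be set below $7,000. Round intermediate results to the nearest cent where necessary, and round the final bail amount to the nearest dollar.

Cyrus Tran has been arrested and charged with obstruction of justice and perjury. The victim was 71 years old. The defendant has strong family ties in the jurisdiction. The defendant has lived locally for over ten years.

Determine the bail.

Base amounts from the schedule: obstruction of justice $11,600; perjury $27,000.
Stacking rule: highest base plus $16,000 per additional charge. Highest is perjury at $27,000; 1 additional charge → +$16,000. Combined base = $43,000.
Net percentage adjustment: −20% −40% +10% = −50%. $43,000 × 0.5 = $21,500.
$21,500 is within the $675,000 maximum.
$21,500 is at or above the $7,000 minimum.

$21,500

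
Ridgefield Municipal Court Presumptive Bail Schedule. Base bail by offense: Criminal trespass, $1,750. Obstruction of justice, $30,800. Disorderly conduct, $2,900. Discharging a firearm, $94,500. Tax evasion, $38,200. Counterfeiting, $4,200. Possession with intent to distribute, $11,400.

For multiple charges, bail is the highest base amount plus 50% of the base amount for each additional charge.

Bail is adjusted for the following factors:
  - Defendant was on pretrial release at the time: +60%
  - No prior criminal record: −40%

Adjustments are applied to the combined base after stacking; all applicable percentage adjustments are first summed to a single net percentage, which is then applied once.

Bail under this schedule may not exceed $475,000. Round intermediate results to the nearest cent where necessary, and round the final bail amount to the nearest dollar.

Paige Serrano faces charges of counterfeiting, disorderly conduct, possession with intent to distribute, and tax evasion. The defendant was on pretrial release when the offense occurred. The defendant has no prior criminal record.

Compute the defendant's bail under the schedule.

Base amounts from the schedule: counterfeiting $4,200; disorderly conduct $2,900; possession with intent to distribute $11,400; tax evasion $38,200.
Stacking rule: highest base plus 50% of each additional charge. Highest is tax evasion at $38,200. Additional: $4,200 × 50% = $2,100; $2,900 × 50% = $1,450; $11,400 × 50% = $5,700. Combined base = $38,200 + $9,250 = $47,450.
Net percentage adjustment: +60% −40% = +20%. $47,450 × 1.2 = $56,940.
$56,940 is within the $475,000 maximum.

$56,940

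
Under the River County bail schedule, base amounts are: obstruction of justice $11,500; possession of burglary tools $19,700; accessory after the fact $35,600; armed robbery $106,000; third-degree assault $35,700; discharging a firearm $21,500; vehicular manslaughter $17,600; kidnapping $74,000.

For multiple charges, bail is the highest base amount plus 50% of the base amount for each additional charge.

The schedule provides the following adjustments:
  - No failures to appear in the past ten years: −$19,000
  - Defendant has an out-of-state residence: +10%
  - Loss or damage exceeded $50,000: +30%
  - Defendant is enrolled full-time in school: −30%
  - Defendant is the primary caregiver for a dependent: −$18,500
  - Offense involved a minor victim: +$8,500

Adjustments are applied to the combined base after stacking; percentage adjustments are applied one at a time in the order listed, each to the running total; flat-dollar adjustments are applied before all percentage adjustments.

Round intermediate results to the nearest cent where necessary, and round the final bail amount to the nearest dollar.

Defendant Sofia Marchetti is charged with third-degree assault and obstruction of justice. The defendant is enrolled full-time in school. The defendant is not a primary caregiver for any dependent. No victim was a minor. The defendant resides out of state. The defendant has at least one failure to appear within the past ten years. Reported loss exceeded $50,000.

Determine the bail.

Base amounts from the schedule: third-degree assault $35,700; obstruction of justice $11,500.
Stacking rule: highest base plus 50% of each additional charge. Highest is third-degree assault at $35,700. Additional: $11,500 × 50% = $5,750. Combined base = $35,700 + $5,750 = $41,450.
Defendant has an out-of-state residence (+10%): $41,450 × 1.1 = $45,595.
Loss or damage exceeded $50,000 (+30%): $45,595 × 1.3 = $59,273.50.
Defendant is enrolled full-time in school (−30%): $59,273.50 × 0.7 = $41,491.45.
Rounded to the nearest dollar: $41,491.

$41,491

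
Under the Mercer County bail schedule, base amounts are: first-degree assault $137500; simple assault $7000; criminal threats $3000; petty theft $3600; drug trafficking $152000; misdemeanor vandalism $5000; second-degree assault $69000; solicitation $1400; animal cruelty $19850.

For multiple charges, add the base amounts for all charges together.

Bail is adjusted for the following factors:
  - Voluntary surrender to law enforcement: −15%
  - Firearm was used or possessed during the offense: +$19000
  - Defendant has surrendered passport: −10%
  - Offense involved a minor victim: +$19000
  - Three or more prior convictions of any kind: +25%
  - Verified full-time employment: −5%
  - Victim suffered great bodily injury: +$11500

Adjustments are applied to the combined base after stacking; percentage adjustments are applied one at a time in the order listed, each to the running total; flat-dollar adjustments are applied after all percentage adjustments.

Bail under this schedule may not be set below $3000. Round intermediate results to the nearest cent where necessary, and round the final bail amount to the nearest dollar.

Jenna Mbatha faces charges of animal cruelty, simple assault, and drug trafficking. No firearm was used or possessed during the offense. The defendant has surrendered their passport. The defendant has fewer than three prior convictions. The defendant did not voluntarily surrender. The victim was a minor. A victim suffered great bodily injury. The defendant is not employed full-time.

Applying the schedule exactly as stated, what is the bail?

Base amounts from the schedule: animal cruelty $19850; simple assault $7000; drug trafficking $152000.
Stacking rule: sum of all bases. $19850 + $7000 + $152000 = $178850.
Defendant has surrendered passport (−10%): $178850 × 0.9 = $160965.
Offense involved a minor victim (+$19000 flat): $160965 + $19000 = $179965.
Victim suffered great bodily injury (+$11500 flat): $179965 + $11500 = $191465.
$191465 is at or above the $3000 minimum.

$191465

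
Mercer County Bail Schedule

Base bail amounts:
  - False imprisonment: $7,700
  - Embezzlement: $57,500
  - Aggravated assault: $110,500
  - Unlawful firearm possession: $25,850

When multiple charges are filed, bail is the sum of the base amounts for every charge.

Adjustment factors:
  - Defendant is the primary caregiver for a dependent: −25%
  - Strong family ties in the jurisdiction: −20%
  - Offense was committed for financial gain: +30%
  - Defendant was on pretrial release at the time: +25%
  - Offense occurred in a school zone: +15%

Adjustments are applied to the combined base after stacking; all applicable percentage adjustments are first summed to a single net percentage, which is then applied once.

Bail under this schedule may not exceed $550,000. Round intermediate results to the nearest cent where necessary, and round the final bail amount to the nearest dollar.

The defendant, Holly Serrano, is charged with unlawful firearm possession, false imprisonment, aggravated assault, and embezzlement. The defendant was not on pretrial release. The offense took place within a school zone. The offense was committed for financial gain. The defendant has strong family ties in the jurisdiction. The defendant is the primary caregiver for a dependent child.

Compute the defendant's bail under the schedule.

$201,550

Base amounts from the schedule: unlawful firearm possession $25,850; false imprisonment $7,700; aggravated assault $110,500; embezzlement $57,500.
Stacking rule: sum of all bases. $25,850 + $7,700 + $110,500 + $57,500 = $201,550.
Net percentage adjustment: −25% −20% +30% +15% = +0%. $201,550 × 1 = $201,550.
$201,550 is within the $550,000 maximum.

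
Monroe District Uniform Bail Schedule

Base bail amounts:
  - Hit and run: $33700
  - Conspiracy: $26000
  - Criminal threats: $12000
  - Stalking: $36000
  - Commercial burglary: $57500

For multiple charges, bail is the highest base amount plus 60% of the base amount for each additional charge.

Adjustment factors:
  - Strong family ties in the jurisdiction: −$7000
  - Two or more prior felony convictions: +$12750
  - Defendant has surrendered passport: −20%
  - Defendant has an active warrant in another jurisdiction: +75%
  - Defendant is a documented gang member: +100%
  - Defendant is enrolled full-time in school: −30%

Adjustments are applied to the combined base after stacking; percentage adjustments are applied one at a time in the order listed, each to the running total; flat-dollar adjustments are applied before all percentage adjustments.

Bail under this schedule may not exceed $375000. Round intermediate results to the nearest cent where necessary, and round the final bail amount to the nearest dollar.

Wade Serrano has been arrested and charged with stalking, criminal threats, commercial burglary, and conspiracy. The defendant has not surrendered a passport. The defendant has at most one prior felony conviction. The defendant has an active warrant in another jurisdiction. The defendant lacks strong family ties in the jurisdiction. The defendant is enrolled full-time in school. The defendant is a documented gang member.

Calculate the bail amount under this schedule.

$249655

Base amounts from the schedule: stalking $36000; criminal threats $12000; commercial burglary $57500; conspiracy $26000.
Stacking rule: highest base plus 60% of each additional charge. Highest is commercial burglary at $57500. Additional: $36000 × 60% = $21600; $12000 × 60% = $7200; $26000 × 60% = $15600. Combined base = $57500 + $44400 = $101900.
Defendant has an active warrant in another jurisdiction (+75%): $101900 × 1.75 = $178325.
Defendant is a documented gang member (+100%): $178325 × 2 = $356650.
Defendant is enrolled full-time in school (−30%): $356650 × 0.7 = $249655.
$249655 is within the $375000 maximum.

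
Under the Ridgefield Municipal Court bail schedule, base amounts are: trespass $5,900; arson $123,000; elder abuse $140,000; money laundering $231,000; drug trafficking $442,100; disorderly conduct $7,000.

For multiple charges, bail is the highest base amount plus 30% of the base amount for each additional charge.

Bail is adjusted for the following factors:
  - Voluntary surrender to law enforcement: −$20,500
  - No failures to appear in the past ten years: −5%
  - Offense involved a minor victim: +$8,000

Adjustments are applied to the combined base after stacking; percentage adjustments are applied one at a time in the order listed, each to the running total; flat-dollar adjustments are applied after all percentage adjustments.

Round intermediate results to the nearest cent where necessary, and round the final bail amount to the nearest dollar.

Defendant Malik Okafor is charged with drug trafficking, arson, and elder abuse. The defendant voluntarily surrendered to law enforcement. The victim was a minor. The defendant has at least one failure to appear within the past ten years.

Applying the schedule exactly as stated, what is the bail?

Base amounts from the schedule: drug trafficking $442,100; arson $123,000; elder abuse $140,000.
Stacking rule: highest base plus 30% of each additional charge. Highest is drug trafficking at $442,100. Additional: $123,000 × 30% = $36,900; $140,000 × 30% = $42,000. Combined base = $442,100 + $78,900 = $521,000.
Voluntary surrender to law enforcement (−$20,500 flat): $521,000 − $20,500 = $500,500.
Offense involved a minor victim (+$8,000 flat): $500,500 + $8,000 = $508,500.

$508,500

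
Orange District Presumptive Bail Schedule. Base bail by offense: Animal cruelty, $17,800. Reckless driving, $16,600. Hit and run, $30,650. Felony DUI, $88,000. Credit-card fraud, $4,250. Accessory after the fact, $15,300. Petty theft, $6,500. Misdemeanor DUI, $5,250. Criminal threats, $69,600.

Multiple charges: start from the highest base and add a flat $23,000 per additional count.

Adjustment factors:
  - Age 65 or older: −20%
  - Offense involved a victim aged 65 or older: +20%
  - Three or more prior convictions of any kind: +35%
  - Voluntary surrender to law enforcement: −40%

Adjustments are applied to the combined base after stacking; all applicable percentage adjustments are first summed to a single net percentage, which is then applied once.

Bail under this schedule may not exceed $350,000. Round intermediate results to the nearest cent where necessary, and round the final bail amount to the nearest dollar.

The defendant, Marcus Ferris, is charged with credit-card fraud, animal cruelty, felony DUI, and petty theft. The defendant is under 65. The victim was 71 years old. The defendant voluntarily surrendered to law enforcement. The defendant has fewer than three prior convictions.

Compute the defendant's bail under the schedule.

$125,600

Base amounts from the schedule: credit-card fraud $4,250; animal cruelty $17,800; felony DUI $88,000; petty theft $6,500.
Stacking rule: highest base plus $23,000 per additional charge. Highest is felony DUI at $88,000; 3 additional charges → +$69,000. Combined base = $157,000.
Net percentage adjustment: +20% −40% = −20%. $157,000 × 0.8 = $125,600.
$125,600 is within the $350,000 maximum.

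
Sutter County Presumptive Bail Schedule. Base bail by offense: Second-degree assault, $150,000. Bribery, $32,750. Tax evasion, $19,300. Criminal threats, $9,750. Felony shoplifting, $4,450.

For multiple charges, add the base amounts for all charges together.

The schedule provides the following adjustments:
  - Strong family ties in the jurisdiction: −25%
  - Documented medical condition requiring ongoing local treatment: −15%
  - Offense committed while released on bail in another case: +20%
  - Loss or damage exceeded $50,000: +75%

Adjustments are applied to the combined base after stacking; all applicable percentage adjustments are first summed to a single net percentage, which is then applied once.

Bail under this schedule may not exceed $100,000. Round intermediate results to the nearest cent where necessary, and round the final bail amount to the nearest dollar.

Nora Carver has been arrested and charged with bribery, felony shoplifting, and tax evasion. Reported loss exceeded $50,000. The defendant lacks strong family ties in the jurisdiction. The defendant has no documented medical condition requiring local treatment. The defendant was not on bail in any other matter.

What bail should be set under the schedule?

Base amounts from the schedule: bribery $32,750; felony shoplifting $4,450; tax evasion $19,300.
Stacking rule: sum of all bases. $32,750 + $4,450 + $19,300 = $56,500.
Loss or damage exceeded $50,000 (+75%): $56,500 × 1.75 = $98,875.
$98,875 is within the $100,000 maximum.

$98,875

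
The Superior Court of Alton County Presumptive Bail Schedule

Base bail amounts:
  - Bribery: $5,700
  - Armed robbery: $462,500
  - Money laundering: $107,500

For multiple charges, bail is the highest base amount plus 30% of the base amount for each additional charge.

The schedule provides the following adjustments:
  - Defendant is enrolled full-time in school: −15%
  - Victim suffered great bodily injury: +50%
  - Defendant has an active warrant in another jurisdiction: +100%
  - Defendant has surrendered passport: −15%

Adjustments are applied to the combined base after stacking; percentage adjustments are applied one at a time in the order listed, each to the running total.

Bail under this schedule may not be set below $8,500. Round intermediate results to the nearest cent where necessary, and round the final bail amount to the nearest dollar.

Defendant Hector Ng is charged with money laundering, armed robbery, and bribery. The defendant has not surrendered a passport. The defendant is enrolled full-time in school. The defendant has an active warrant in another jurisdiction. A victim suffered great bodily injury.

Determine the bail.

$1,265,973

Base amounts from the schedule: money laundering $107,500; armed robbery $462,500; bribery $5,700.
Stacking rule: highest base plus 30% of each additional charge. Highest is armed robbery at $462,500. Additional: $107,500 × 30% = $32,250; $5,700 × 30% = $1,710. Combined base = $462,500 + $33,960 = $496,460.
Defendant is enrolled full-time in school (−15%): $496,460 × 0.85 = $421,991.
Victim suffered great bodily injury (+50%): $421,991 × 1.5 = $632,986.50.
Defendant has an active warrant in another jurisdiction (+100%): $632,986.50 × 2 = $1,265,973.
$1,265,973 is at or above the $8,500 minimum.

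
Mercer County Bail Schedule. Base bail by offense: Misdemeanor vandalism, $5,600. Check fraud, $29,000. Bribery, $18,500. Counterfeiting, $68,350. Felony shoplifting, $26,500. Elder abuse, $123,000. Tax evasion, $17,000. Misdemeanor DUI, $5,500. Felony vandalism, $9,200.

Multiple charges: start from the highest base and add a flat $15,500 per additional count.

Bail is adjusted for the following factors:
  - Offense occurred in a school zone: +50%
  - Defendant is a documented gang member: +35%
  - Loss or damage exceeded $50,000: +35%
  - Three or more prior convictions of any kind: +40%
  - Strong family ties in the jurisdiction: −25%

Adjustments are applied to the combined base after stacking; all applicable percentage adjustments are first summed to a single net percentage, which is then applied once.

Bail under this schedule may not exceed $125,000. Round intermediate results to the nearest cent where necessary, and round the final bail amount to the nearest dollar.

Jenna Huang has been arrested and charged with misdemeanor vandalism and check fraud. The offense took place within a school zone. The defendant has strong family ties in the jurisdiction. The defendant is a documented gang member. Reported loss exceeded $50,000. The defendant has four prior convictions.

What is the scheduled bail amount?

Base amounts from the schedule: misdemeanor vandalism $5,600; check fraud $29,000.
Stacking rule: highest base plus $15,500 per additional charge. Highest is check fraud at $29,000; 1 additional charge → +$15,500. Combined base = $44,500.
Net percentage adjustment: +50% +35% +35% +40% −25% = +135%. $44,500 × 2.35 = $104,575.
$104,575 is within the $125,000 maximum.

$104,575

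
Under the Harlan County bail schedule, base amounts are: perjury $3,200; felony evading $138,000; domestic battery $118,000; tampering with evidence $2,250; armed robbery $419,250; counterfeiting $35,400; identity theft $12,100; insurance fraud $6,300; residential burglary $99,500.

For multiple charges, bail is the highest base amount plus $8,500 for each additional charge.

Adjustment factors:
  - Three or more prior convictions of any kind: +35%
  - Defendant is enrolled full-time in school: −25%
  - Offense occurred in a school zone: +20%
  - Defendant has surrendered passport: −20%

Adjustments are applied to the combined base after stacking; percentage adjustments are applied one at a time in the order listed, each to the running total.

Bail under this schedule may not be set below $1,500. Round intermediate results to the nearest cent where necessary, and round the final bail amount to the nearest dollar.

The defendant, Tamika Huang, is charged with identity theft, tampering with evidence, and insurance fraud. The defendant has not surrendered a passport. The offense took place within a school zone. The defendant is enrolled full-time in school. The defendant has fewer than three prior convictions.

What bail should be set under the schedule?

$26,190

Base amounts from the schedule: identity theft $12,100; tampering with evidence $2,250; insurance fraud $6,300.
Stacking rule: highest base plus $8,500 per additional charge. Highest is identity theft at $12,100; 2 additional charges → +$17,000. Combined base = $29,100.
Defendant is enrolled full-time in school (−25%): $29,100 × 0.75 = $21,825.
Offense occurred in a school zone (+20%): $21,825 × 1.2 = $26,190.
$26,190 is at or above the $1,500 minimum.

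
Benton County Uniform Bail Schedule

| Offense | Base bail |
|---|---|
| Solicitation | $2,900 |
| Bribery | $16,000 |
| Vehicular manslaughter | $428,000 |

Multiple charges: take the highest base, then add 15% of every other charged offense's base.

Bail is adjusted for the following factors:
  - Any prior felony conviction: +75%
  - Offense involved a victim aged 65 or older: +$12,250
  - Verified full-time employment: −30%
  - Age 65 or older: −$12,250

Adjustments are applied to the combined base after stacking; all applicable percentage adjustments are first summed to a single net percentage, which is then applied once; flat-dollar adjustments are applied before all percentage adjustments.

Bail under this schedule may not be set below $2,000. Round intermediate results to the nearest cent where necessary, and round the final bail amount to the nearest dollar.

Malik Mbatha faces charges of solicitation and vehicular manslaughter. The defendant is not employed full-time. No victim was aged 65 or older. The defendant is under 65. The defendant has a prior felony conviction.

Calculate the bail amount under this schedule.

$749,761

Base amounts from the schedule: solicitation $2,900; vehicular manslaughter $428,000.
Stacking rule: highest base plus 15% of each additional charge. Highest is vehicular manslaughter at $428,000. Additional: $2,900 × 15% = $435. Combined base = $428,000 + $435 = $428,435.
Any prior felony conviction (+75%): $428,435 × 1.75 = $749,761.25.
$749,761.25 is at or above the $2,000 minimum.
Rounded to the nearest dollar: $749,761.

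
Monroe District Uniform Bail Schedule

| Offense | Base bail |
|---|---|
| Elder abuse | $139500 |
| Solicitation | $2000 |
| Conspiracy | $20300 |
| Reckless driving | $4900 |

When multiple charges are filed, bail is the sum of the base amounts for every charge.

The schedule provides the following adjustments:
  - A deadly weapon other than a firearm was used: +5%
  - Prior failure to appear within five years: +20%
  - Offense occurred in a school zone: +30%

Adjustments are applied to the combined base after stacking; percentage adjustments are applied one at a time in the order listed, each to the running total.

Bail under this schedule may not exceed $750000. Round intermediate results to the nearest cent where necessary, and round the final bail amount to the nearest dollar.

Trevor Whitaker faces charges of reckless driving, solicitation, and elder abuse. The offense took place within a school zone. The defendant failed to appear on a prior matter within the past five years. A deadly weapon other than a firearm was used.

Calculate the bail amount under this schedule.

$239803

Base amounts from the schedule: reckless driving $4900; solicitation $2000; elder abuse $139500.
Stacking rule: sum of all bases. $4900 + $2000 + $139500 = $146400.
A deadly weapon other than a firearm was used (+5%): $146400 × 1.05 = $153720.
Prior failure to appear within five years (+20%): $153720 × 1.2 = $184464.
Offense occurred in a school zone (+30%): $184464 × 1.3 = $239803.20.
$239803.20 is within the $750000 maximum.
Rounded to the nearest dollar: $239803.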